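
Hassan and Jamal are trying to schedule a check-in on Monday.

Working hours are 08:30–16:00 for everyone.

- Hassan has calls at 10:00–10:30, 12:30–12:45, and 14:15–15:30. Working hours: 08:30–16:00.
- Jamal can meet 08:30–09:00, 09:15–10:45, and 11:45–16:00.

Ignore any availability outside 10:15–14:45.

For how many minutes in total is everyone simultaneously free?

Hassan free within 08:30–16:00: 08:30–10:00, 10:30–12:30, 12:45–14:15, 15:30–16:00.
Hassan ∩ Jamal: 08:30–09:00, 09:15–10:00, 10:30–10:45, 11:45–12:30, 12:45–14:15, 15:30–16:00.
Restricted to 10:15–14:45: 10:30–10:45, 11:45–12:30, 12:45–14:15.
Total common minutes: 15 + 45 + 90 = 150.

150 minutes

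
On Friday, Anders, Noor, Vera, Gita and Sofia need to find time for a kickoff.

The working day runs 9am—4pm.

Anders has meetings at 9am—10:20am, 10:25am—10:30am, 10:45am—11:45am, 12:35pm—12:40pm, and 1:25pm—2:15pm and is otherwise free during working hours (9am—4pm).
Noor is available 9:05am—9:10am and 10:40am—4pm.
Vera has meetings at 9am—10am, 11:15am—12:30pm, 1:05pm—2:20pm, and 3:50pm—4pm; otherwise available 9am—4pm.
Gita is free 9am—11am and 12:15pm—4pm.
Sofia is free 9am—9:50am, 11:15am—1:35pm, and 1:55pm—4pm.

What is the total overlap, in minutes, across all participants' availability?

120 minutes

Anders free within 09:00–16:00: 10:20–10:25, 10:30–10:45, 11:45–12:35, 12:40–13:25, 14:15–16:00.
Vera free within 09:00–16:00: 10:00–11:15, 12:30–13:05, 14:20–15:50.
Anders ∩ Noor: 10:40–10:45, 11:45–12:35, 12:40–13:25, 14:15–16:00.
Anders ∩ Noor ∩ Vera: 10:40–10:45, 12:30–12:35, 12:40–13:05, 14:20–15:50.
Anders ∩ Noor ∩ Vera ∩ Gita: 10:40–10:45, 12:30–12:35, 12:40–13:05, 14:20–15:50.
Anders ∩ Noor ∩ Vera ∩ Gita ∩ Sofia: 12:30–12:35, 12:40–13:05, 14:20–15:50.
Total common minutes: 5 + 25 + 90 = 120.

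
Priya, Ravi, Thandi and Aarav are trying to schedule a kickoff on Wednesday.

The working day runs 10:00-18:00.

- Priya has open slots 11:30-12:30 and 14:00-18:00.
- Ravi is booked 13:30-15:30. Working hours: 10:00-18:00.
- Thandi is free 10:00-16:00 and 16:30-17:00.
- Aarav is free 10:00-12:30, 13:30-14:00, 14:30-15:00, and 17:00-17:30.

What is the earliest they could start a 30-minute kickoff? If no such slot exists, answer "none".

Ravi free within 10:00–18:00: 10:00–13:30, 15:30–18:00.
Priya ∩ Ravi: 11:30–12:30, 15:30–18:00.
Priya ∩ Ravi ∩ Thandi: 11:30–12:30, 15:30–16:00, 16:30–17:00.
Priya ∩ Ravi ∩ Thandi ∩ Aarav: 11:30–12:30.
Windows ≥ 30 min: 11:30–12:30.
Earliest such window starts at 11:30.

11:30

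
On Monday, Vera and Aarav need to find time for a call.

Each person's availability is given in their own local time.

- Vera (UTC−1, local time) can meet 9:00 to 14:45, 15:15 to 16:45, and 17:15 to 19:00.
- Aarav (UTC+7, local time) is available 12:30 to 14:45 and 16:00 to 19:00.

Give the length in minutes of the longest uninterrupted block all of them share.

120 minutes

Vera → UTC: 10:00–15:45, 16:15–17:45, 18:15–20:00.
Aarav → UTC: 05:30–07:45, 09:00–12:00.
Vera ∩ Aarav: 10:00–12:00.
Single common window of 120 minutes.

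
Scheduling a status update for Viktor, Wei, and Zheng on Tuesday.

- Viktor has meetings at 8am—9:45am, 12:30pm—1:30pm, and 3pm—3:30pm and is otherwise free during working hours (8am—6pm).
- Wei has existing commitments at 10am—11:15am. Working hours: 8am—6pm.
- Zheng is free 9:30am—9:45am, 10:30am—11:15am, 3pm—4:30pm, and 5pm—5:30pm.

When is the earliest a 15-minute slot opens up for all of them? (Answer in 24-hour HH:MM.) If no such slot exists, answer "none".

15:30

Viktor free within 08:00–18:00: 09:45–12:30, 13:30–15:00, 15:30–18:00.
Wei free within 08:00–18:00: 08:00–10:00, 11:15–18:00.
Viktor ∩ Wei: 09:45–10:00, 11:15–12:30, 13:30–15:00, 15:30–18:00.
Viktor ∩ Wei ∩ Zheng: 15:30–16:30, 17:00–17:30.
Windows ≥ 15 min: 15:30–16:30, 17:00–17:30.
Earliest such window starts at 15:30.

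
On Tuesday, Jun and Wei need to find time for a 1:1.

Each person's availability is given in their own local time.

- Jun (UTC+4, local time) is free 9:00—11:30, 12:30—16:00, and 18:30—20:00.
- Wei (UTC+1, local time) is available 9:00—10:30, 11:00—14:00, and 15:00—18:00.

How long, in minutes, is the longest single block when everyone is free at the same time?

120 minutes

Jun → UTC: 05:00–07:30, 08:30–12:00, 14:30–16:00.
Wei → UTC: 08:00–09:30, 10:00–13:00, 14:00–17:00.
Jun ∩ Wei: 08:30–09:30, 10:00–12:00, 14:30–16:00.
Common window lengths: 60, 120, 90 min; longest is 120.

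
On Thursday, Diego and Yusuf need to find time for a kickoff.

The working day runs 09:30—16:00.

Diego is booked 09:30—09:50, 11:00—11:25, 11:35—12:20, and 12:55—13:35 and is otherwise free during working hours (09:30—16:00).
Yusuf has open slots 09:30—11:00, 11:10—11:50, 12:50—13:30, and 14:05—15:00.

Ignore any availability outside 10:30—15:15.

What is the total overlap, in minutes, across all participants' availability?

100 minutes

Diego free within 09:30–16:00: 09:50–11:00, 11:25–11:35, 12:20–12:55, 13:35–16:00.
Diego ∩ Yusuf: 09:50–11:00, 11:25–11:35, 12:50–12:55, 14:05–15:00.
Restricted to 10:30–15:15: 10:30–11:00, 11:25–11:35, 12:50–12:55, 14:05–15:00.
Total common minutes: 30 + 10 + 5 + 55 = 100.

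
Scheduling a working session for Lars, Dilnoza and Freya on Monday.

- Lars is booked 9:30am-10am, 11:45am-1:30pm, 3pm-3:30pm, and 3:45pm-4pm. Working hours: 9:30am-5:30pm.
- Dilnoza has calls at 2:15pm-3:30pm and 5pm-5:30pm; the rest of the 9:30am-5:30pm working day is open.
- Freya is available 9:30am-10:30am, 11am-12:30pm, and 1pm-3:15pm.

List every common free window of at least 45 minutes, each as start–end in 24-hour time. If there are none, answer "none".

Lars free within 09:30–17:30: 10:00–11:45, 13:30–15:00, 15:30–15:45, 16:00–17:30.
Dilnoza free within 09:30–17:30: 09:30–14:15, 15:30–17:00.
Lars ∩ Dilnoza: 10:00–11:45, 13:30–14:15, 15:30–15:45, 16:00–17:00.
Lars ∩ Dilnoza ∩ Freya: 10:00–10:30, 11:00–11:45, 13:30–14:15.
Windows ≥ 45 min: 11:00–11:45, 13:30–14:15.

11:00–11:45, 13:30–14:15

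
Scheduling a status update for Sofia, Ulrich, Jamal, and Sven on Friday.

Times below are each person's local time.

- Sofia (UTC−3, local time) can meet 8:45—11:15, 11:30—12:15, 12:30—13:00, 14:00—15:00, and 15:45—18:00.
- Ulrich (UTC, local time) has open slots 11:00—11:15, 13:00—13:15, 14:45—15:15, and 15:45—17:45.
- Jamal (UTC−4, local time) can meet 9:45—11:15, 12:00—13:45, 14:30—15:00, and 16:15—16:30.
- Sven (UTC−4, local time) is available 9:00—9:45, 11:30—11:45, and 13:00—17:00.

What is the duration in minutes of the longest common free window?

Sofia → UTC: 11:45–14:15, 14:30–15:15, 15:30–16:00, 17:00–18:00, 18:45–21:00.
Ulrich → UTC: 11:00–11:15, 13:00–13:15, 14:45–15:15, 15:45–17:45.
Jamal → UTC: 13:45–15:15, 16:00–17:45, 18:30–19:00, 20:15–20:30.
Sven → UTC: 13:00–13:45, 15:30–15:45, 17:00–21:00.
Sofia ∩ Ulrich: 13:00–13:15, 14:45–15:15, 15:45–16:00, 17:00–17:45.
Sofia ∩ Ulrich ∩ Jamal: 14:45–15:15, 17:00–17:45.
Sofia ∩ Ulrich ∩ Jamal ∩ Sven: 17:00–17:45.
Single common window of 45 minutes.

45 minutes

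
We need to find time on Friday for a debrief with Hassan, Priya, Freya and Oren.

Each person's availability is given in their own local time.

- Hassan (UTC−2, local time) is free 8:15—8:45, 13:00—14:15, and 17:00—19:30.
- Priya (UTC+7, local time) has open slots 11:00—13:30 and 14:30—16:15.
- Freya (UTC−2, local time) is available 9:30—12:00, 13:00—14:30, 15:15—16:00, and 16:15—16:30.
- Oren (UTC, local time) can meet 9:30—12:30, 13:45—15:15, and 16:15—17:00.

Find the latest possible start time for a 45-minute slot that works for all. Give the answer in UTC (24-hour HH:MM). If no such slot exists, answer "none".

Hassan → UTC: 10:15–10:45, 15:00–16:15, 19:00–21:30.
Priya → UTC: 04:00–06:30, 07:30–09:15.
Freya → UTC: 11:30–14:00, 15:00–16:30, 17:15–18:00, 18:15–18:30.
Oren → UTC: 09:30–12:30, 13:45–15:15, 16:15–17:00.
Hassan ∩ Priya: (none).
Hassan ∩ Priya ∩ Freya: (none).
Hassan ∩ Priya ∩ Freya ∩ Oren: (none).
Windows ≥ 45 min: (none).

none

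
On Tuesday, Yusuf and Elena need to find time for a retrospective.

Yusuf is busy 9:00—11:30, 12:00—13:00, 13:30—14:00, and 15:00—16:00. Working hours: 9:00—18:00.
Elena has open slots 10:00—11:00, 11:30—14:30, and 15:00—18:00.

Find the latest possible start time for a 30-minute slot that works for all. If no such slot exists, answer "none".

17:30

Yusuf free within 09:00–18:00: 11:30–12:00, 13:00–13:30, 14:00–15:00, 16:00–18:00.
Yusuf ∩ Elena: 11:30–12:00, 13:00–13:30, 14:00–14:30, 16:00–18:00.
Windows ≥ 30 min: 11:30–12:00, 13:00–13:30, 14:00–14:30, 16:00–18:00.
Latest start in the last window 16:00–18:00 is 18:00 − 30 min = 17:30.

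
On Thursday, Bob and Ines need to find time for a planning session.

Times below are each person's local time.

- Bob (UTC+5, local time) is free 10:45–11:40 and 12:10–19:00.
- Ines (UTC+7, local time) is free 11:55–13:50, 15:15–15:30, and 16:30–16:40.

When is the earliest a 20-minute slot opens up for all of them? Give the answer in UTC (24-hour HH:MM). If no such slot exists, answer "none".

Bob → UTC: 05:45–06:40, 07:10–14:00.
Ines → UTC: 04:55–06:50, 08:15–08:30, 09:30–09:40.
Bob ∩ Ines: 05:45–06:40, 08:15–08:30, 09:30–09:40.
Windows ≥ 20 min: 05:45–06:40.
Earliest such window starts at 05:45.

05:45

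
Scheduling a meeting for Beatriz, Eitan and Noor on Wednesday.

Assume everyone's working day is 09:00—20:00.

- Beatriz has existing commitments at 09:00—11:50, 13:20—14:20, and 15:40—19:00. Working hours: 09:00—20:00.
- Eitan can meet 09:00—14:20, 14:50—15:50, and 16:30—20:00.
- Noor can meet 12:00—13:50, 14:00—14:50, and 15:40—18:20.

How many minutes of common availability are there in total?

80 minutes

Beatriz free within 09:00–20:00: 11:50–13:20, 14:20–15:40, 19:00–20:00.
Beatriz ∩ Eitan: 11:50–13:20, 14:50–15:40, 19:00–20:00.
Beatriz ∩ Eitan ∩ Noor: 12:00–13:20.
Total common minutes: 80.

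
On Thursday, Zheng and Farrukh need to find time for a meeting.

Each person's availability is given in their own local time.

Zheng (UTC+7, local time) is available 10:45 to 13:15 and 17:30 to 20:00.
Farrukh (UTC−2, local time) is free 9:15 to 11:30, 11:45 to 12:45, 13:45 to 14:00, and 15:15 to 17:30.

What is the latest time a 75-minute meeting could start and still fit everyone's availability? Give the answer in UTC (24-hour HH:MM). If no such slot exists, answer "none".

11:45

Zheng → UTC: 03:45–06:15, 10:30–13:00.
Farrukh → UTC: 11:15–13:30, 13:45–14:45, 15:45–16:00, 17:15–19:30.
Zheng ∩ Farrukh: 11:15–13:00.
Windows ≥ 75 min: 11:15–13:00.
Latest start in the last window 11:15–13:00 is 13:00 − 75 min = 11:45.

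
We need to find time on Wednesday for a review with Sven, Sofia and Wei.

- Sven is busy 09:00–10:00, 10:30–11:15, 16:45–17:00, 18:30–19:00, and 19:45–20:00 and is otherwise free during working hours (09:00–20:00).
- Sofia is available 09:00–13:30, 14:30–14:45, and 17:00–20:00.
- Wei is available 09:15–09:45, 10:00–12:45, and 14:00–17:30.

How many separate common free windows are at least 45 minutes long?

Sven free within 09:00–20:00: 10:00–10:30, 11:15–16:45, 17:00–18:30, 19:00–19:45.
Sven ∩ Sofia: 10:00–10:30, 11:15–13:30, 14:30–14:45, 17:00–18:30, 19:00–19:45.
Sven ∩ Sofia ∩ Wei: 10:00–10:30, 11:15–12:45, 14:30–14:45, 17:00–17:30.
Windows ≥ 45 min: 11:15–12:45.
That's 1 window.

1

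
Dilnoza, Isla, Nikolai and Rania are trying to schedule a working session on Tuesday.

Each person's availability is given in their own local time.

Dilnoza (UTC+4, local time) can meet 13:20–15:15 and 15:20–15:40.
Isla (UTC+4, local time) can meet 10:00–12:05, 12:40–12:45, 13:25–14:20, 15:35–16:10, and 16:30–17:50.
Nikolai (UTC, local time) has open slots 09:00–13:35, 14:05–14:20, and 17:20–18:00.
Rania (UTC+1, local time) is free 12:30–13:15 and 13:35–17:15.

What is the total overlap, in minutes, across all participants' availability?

Dilnoza → UTC: 09:20–11:15, 11:20–11:40.
Isla → UTC: 06:00–08:05, 08:40–08:45, 09:25–10:20, 11:35–12:10, 12:30–13:50.
Nikolai → UTC: 09:00–13:35, 14:05–14:20, 17:20–18:00.
Rania → UTC: 11:30–12:15, 12:35–16:15.
Dilnoza ∩ Isla: 09:25–10:20, 11:35–11:40.
Dilnoza ∩ Isla ∩ Nikolai: 09:25–10:20, 11:35–11:40.
Dilnoza ∩ Isla ∩ Nikolai ∩ Rania: 11:35–11:40.
Total common minutes: 5.

5 minutes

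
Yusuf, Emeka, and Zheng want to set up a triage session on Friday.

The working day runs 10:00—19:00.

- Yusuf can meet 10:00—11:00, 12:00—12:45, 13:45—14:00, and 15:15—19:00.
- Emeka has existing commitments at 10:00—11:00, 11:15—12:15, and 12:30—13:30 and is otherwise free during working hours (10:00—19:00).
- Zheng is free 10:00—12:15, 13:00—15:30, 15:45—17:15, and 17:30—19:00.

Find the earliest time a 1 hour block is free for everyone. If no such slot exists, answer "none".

Emeka free within 10:00–19:00: 11:00–11:15, 12:15–12:30, 13:30–19:00.
Yusuf ∩ Emeka: 12:15–12:30, 13:45–14:00, 15:15–19:00.
Yusuf ∩ Emeka ∩ Zheng: 13:45–14:00, 15:15–15:30, 15:45–17:15, 17:30–19:00.
Windows ≥ 60 min: 15:45–17:15, 17:30–19:00.
Earliest such window starts at 15:45.

15:45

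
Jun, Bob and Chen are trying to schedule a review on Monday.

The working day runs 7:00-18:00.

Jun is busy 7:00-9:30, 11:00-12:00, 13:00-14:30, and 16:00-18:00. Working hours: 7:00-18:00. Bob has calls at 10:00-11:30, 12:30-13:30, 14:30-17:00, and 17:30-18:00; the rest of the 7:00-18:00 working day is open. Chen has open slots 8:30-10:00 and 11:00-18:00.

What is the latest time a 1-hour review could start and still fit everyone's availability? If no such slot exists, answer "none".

none

Jun free within 07:00–18:00: 09:30–11:00, 12:00–13:00, 14:30–16:00.
Bob free within 07:00–18:00: 07:00–10:00, 11:30–12:30, 13:30–14:30, 17:00–17:30.
Jun ∩ Bob: 09:30–10:00, 12:00–12:30.
Jun ∩ Bob ∩ Chen: 09:30–10:00, 12:00–12:30.
Windows ≥ 60 min: (none).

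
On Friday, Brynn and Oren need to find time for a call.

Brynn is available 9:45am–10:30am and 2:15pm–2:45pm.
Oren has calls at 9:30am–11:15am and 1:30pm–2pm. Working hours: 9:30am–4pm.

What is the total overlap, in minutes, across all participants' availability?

30 minutes

Oren free within 09:30–16:00: 11:15–13:30, 14:00–16:00.
Brynn ∩ Oren: 14:15–14:45.
Total common minutes: 30.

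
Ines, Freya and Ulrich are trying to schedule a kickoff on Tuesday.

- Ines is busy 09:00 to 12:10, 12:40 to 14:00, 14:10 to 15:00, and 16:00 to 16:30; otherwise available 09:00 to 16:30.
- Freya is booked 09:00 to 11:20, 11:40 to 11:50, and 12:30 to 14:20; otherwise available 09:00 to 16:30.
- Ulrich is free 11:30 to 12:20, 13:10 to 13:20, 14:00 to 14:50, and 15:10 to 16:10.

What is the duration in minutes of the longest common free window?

50 minutes

Ines free within 09:00–16:30: 12:10–12:40, 14:00–14:10, 15:00–16:00.
Freya free within 09:00–16:30: 11:20–11:40, 11:50–12:30, 14:20–16:30.
Ines ∩ Freya: 12:10–12:30, 15:00–16:00.
Ines ∩ Freya ∩ Ulrich: 12:10–12:20, 15:10–16:00.
Common window lengths: 10, 50 min; longest is 50.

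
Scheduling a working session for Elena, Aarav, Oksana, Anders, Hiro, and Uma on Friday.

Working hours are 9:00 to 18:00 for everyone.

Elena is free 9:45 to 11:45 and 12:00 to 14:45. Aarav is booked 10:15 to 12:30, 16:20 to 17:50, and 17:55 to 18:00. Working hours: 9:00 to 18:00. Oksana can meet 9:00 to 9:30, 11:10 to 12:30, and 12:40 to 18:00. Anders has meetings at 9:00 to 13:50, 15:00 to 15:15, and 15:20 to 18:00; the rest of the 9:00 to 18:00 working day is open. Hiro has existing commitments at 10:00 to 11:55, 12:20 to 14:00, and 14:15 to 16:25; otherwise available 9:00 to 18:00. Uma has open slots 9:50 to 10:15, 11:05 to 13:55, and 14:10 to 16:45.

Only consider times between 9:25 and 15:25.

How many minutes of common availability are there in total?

5 minutes

Aarav free within 09:00–18:00: 09:00–10:15, 12:30–16:20, 17:50–17:55.
Anders free within 09:00–18:00: 13:50–15:00, 15:15–15:20.
Hiro free within 09:00–18:00: 09:00–10:00, 11:55–12:20, 14:00–14:15, 16:25–18:00.
Elena ∩ Aarav: 09:45–10:15, 12:30–14:45.
Elena ∩ Aarav ∩ Oksana: 12:40–14:45.
Elena ∩ Aarav ∩ Oksana ∩ Anders: 13:50–14:45.
Elena ∩ Aarav ∩ Oksana ∩ Anders ∩ Hiro: 14:00–14:15.
Elena ∩ Aarav ∩ Oksana ∩ Anders ∩ Hiro ∩ Uma: 14:10–14:15.
Restricted to 09:25–15:25: 14:10–14:15.
Total common minutes: 5.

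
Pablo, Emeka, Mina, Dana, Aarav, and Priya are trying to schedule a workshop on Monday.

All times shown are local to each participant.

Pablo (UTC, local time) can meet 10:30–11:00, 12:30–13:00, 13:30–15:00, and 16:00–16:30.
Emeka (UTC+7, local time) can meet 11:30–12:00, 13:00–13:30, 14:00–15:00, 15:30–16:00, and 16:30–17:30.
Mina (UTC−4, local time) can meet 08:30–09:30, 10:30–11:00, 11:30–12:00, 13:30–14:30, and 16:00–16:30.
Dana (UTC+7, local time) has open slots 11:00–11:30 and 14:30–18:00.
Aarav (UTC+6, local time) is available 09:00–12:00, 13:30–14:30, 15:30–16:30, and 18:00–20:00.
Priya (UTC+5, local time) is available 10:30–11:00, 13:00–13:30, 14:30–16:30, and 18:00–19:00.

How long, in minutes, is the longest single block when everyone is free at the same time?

Pablo → UTC: 10:30–11:00, 12:30–13:00, 13:30–15:00, 16:00–16:30.
Emeka → UTC: 04:30–05:00, 06:00–06:30, 07:00–08:00, 08:30–09:00, 09:30–10:30.
Mina → UTC: 12:30–13:30, 14:30–15:00, 15:30–16:00, 17:30–18:30, 20:00–20:30.
Dana → UTC: 04:00–04:30, 07:30–11:00.
Aarav → UTC: 03:00–06:00, 07:30–08:30, 09:30–10:30, 12:00–14:00.
Priya → UTC: 05:30–06:00, 08:00–08:30, 09:30–11:30, 13:00–14:00.
Pablo ∩ Emeka: (none).
Pablo ∩ Emeka ∩ Mina: (none).
Pablo ∩ Emeka ∩ Mina ∩ Dana: (none).
Pablo ∩ Emeka ∩ Mina ∩ Dana ∩ Aarav: (none).
Pablo ∩ Emeka ∩ Mina ∩ Dana ∩ Aarav ∩ Priya: (none).
No common window.

0 minutes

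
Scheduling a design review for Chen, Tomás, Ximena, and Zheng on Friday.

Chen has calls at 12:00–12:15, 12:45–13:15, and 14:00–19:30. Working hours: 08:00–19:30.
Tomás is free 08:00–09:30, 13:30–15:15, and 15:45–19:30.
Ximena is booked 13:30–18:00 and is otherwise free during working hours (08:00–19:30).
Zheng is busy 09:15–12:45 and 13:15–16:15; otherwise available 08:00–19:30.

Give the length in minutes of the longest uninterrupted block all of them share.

75 minutes

Chen free within 08:00–19:30: 08:00–12:00, 12:15–12:45, 13:15–14:00.
Ximena free within 08:00–19:30: 08:00–13:30, 18:00–19:30.
Zheng free within 08:00–19:30: 08:00–09:15, 12:45–13:15, 16:15–19:30.
Chen ∩ Tomás: 08:00–09:30, 13:30–14:00.
Chen ∩ Tomás ∩ Ximena: 08:00–09:30.
Chen ∩ Tomás ∩ Ximena ∩ Zheng: 08:00–09:15.
Single common window of 75 minutes.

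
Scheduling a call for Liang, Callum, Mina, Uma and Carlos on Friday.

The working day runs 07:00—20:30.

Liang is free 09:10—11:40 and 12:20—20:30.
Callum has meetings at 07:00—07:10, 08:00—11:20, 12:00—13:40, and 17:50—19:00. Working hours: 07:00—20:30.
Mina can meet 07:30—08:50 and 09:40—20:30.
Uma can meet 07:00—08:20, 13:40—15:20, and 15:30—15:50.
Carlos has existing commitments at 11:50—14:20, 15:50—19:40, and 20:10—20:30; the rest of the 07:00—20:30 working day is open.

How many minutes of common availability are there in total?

Callum free within 07:00–20:30: 07:10–08:00, 11:20–12:00, 13:40–17:50, 19:00–20:30.
Carlos free within 07:00–20:30: 07:00–11:50, 14:20–15:50, 19:40–20:10.
Liang ∩ Callum: 11:20–11:40, 13:40–17:50, 19:00–20:30.
Liang ∩ Callum ∩ Mina: 11:20–11:40, 13:40–17:50, 19:00–20:30.
Liang ∩ Callum ∩ Mina ∩ Uma: 13:40–15:20, 15:30–15:50.
Liang ∩ Callum ∩ Mina ∩ Uma ∩ Carlos: 14:20–15:20, 15:30–15:50.
Total common minutes: 60 + 20 = 80.

80 minutes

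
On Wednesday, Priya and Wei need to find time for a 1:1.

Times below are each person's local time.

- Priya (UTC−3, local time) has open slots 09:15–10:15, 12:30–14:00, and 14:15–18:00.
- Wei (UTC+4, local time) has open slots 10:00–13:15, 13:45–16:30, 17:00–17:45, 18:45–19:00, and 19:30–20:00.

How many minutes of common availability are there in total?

Priya → UTC: 12:15–13:15, 15:30–17:00, 17:15–21:00.
Wei → UTC: 06:00–09:15, 09:45–12:30, 13:00–13:45, 14:45–15:00, 15:30–16:00.
Priya ∩ Wei: 12:15–12:30, 13:00–13:15, 15:30–16:00.
Total common minutes: 15 + 15 + 30 = 60.

60 minutes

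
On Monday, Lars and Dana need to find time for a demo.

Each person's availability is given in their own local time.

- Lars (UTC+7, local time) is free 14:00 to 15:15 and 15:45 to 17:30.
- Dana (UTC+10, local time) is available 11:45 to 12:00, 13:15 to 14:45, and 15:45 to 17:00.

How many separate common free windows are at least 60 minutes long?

Lars → UTC: 07:00–08:15, 08:45–10:30.
Dana → UTC: 01:45–02:00, 03:15–04:45, 05:45–07:00.
Lars ∩ Dana: (none).
Windows ≥ 60 min: (none).
That's 0 windows.

0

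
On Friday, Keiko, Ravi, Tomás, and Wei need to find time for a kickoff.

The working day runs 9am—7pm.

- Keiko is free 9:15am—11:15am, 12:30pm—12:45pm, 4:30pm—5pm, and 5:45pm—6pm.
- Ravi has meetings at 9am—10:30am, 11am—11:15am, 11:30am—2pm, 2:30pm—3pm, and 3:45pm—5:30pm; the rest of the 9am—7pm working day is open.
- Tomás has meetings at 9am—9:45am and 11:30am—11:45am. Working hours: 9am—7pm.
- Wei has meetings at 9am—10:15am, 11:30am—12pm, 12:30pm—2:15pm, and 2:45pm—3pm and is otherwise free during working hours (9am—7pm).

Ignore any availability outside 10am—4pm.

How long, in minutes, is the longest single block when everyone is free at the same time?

30 minutes

Ravi free within 09:00–19:00: 10:30–11:00, 11:15–11:30, 14:00–14:30, 15:00–15:45, 17:30–19:00.
Tomás free within 09:00–19:00: 09:45–11:30, 11:45–19:00.
Wei free within 09:00–19:00: 10:15–11:30, 12:00–12:30, 14:15–14:45, 15:00–19:00.
Keiko ∩ Ravi: 10:30–11:00, 17:45–18:00.
Keiko ∩ Ravi ∩ Tomás: 10:30–11:00, 17:45–18:00.
Keiko ∩ Ravi ∩ Tomás ∩ Wei: 10:30–11:00, 17:45–18:00.
Restricted to 10:00–16:00: 10:30–11:00.
Single common window of 30 minutes.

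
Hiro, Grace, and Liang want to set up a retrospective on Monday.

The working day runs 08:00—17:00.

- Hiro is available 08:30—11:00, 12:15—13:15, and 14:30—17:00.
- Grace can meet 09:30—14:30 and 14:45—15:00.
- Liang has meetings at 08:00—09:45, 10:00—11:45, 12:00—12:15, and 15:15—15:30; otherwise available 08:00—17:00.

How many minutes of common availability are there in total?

Liang free within 08:00–17:00: 09:45–10:00, 11:45–12:00, 12:15–15:15, 15:30–17:00.
Hiro ∩ Grace: 09:30–11:00, 12:15–13:15, 14:45–15:00.
Hiro ∩ Grace ∩ Liang: 09:45–10:00, 12:15–13:15, 14:45–15:00.
Total common minutes: 15 + 60 + 15 = 90.

90 minutes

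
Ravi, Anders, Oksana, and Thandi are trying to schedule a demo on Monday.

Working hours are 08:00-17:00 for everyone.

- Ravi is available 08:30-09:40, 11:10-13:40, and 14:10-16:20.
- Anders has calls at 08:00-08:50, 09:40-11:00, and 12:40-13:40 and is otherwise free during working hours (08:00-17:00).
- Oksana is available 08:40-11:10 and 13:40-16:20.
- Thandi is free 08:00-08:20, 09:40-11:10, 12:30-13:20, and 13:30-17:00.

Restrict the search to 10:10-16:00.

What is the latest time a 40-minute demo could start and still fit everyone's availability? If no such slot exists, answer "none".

Anders free within 08:00–17:00: 08:50–09:40, 11:00–12:40, 13:40–17:00.
Ravi ∩ Anders: 08:50–09:40, 11:10–12:40, 14:10–16:20.
Ravi ∩ Anders ∩ Oksana: 08:50–09:40, 14:10–16:20.
Ravi ∩ Anders ∩ Oksana ∩ Thandi: 14:10–16:20.
Restricted to 10:10–16:00: 14:10–16:00.
Windows ≥ 40 min: 14:10–16:00.
Latest start in the last window 14:10–16:00 is 16:00 − 40 min = 15:20.

15:20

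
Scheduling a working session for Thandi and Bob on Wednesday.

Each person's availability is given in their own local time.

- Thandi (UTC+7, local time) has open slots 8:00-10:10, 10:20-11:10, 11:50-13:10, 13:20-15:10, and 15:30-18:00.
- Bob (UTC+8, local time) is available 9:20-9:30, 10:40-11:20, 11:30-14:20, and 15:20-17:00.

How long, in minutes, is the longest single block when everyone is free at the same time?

80 minutes

Thandi → UTC: 01:00–03:10, 03:20–04:10, 04:50–06:10, 06:20–08:10, 08:30–11:00.
Bob → UTC: 01:20–01:30, 02:40–03:20, 03:30–06:20, 07:20–09:00.
Thandi ∩ Bob: 01:20–01:30, 02:40–03:10, 03:30–04:10, 04:50–06:10, 07:20–08:10, 08:30–09:00.
Common window lengths: 10, 30, 40, 80, 50, 30 min; longest is 80.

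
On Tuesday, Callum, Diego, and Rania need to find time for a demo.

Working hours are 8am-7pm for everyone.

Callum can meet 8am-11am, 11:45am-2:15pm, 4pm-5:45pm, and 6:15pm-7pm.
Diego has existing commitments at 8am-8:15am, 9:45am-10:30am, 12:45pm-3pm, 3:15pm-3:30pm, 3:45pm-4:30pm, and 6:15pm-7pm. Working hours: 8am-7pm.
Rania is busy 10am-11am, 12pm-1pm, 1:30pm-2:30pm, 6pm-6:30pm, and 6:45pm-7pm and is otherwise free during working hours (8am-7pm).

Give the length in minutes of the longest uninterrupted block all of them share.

90 minutes

Diego free within 08:00–19:00: 08:15–09:45, 10:30–12:45, 15:00–15:15, 15:30–15:45, 16:30–18:15.
Rania free within 08:00–19:00: 08:00–10:00, 11:00–12:00, 13:00–13:30, 14:30–18:00, 18:30–18:45.
Callum ∩ Diego: 08:15–09:45, 10:30–11:00, 11:45–12:45, 16:30–17:45.
Callum ∩ Diego ∩ Rania: 08:15–09:45, 11:45–12:00, 16:30–17:45.
Common window lengths: 90, 15, 75 min; longest is 90.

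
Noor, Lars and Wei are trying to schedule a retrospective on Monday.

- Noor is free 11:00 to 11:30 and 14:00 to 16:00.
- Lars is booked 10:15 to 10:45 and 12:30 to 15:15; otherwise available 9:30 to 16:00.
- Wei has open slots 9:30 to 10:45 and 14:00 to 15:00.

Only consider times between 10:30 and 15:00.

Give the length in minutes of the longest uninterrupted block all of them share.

0 minutes

Lars free within 09:30–16:00: 09:30–10:15, 10:45–12:30, 15:15–16:00.
Noor ∩ Lars: 11:00–11:30, 15:15–16:00.
Noor ∩ Lars ∩ Wei: (none).
Restricted to 10:30–15:00: (none).
No common window.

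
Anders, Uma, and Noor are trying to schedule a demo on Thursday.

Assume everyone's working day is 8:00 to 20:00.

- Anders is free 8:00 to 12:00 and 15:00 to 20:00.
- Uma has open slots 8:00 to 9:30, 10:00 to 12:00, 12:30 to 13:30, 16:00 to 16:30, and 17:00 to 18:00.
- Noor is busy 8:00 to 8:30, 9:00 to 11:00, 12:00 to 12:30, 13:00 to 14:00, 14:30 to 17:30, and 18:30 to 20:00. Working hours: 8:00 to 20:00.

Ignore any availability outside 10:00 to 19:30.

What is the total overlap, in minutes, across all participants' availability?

90 minutes

Noor free within 08:00–20:00: 08:30–09:00, 11:00–12:00, 12:30–13:00, 14:00–14:30, 17:30–18:30.
Anders ∩ Uma: 08:00–09:30, 10:00–12:00, 16:00–16:30, 17:00–18:00.
Anders ∩ Uma ∩ Noor: 08:30–09:00, 11:00–12:00, 17:30–18:00.
Restricted to 10:00–19:30: 11:00–12:00, 17:30–18:00.
Total common minutes: 60 + 30 = 90.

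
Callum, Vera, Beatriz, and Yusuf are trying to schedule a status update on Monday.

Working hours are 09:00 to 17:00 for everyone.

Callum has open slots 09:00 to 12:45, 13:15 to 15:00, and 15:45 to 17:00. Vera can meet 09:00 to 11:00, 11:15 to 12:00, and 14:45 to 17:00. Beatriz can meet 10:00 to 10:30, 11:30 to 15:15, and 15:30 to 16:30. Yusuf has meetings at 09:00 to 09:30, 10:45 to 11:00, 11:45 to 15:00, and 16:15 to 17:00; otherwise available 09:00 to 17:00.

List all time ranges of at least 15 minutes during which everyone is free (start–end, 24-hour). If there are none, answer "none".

10:00–10:30, 11:30–11:45, 15:45–16:15

Yusuf free within 09:00–17:00: 09:30–10:45, 11:00–11:45, 15:00–16:15.
Callum ∩ Vera: 09:00–11:00, 11:15–12:00, 14:45–15:00, 15:45–17:00.
Callum ∩ Vera ∩ Beatriz: 10:00–10:30, 11:30–12:00, 14:45–15:00, 15:45–16:30.
Callum ∩ Vera ∩ Beatriz ∩ Yusuf: 10:00–10:30, 11:30–11:45, 15:45–16:15.
Windows ≥ 15 min: 10:00–10:30, 11:30–11:45, 15:45–16:15.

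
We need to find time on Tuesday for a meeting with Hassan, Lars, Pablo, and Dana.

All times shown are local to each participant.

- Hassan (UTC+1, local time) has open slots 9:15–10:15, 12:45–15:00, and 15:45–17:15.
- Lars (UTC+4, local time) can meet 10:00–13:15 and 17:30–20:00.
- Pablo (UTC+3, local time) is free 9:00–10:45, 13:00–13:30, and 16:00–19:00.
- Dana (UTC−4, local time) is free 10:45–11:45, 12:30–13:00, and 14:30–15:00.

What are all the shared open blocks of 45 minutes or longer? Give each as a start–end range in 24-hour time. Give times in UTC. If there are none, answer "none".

Hassan → UTC: 08:15–09:15, 11:45–14:00, 14:45–16:15.
Lars → UTC: 06:00–09:15, 13:30–16:00.
Pablo → UTC: 06:00–07:45, 10:00–10:30, 13:00–16:00.
Dana → UTC: 14:45–15:45, 16:30–17:00, 18:30–19:00.
Hassan ∩ Lars: 08:15–09:15, 13:30–14:00, 14:45–16:00.
Hassan ∩ Lars ∩ Pablo: 13:30–14:00, 14:45–16:00.
Hassan ∩ Lars ∩ Pablo ∩ Dana: 14:45–15:45.
Windows ≥ 45 min: 14:45–15:45.

14:45–15:45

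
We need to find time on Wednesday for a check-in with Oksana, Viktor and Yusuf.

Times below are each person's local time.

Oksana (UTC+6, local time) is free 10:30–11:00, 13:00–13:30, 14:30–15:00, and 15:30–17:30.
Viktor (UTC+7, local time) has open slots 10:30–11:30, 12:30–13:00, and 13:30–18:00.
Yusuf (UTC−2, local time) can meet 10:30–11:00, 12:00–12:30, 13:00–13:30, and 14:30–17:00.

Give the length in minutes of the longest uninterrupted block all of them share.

0 minutes

Oksana → UTC: 04:30–05:00, 07:00–07:30, 08:30–09:00, 09:30–11:30.
Viktor → UTC: 03:30–04:30, 05:30–06:00, 06:30–11:00.
Yusuf → UTC: 12:30–13:00, 14:00–14:30, 15:00–15:30, 16:30–19:00.
Oksana ∩ Viktor: 07:00–07:30, 08:30–09:00, 09:30–11:00.
Oksana ∩ Viktor ∩ Yusuf: (none).
No common window.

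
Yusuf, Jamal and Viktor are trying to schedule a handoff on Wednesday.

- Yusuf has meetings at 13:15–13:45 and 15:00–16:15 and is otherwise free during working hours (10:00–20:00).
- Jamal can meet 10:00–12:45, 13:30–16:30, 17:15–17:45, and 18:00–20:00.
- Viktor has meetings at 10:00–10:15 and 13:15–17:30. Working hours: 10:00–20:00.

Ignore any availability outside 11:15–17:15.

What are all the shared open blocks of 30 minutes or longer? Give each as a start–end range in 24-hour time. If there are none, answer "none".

11:15–12:45

Yusuf free within 10:00–20:00: 10:00–13:15, 13:45–15:00, 16:15–20:00.
Viktor free within 10:00–20:00: 10:15–13:15, 17:30–20:00.
Yusuf ∩ Jamal: 10:00–12:45, 13:45–15:00, 16:15–16:30, 17:15–17:45, 18:00–20:00.
Yusuf ∩ Jamal ∩ Viktor: 10:15–12:45, 17:30–17:45, 18:00–20:00.
Restricted to 11:15–17:15: 11:15–12:45.
Windows ≥ 30 min: 11:15–12:45.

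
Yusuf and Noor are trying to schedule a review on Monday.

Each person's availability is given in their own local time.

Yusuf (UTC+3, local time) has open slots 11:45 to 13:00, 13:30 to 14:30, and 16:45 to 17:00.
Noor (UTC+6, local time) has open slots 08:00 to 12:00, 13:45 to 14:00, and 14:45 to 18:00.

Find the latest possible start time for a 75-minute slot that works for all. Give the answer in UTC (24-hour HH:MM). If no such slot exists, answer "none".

08:45

Yusuf → UTC: 08:45–10:00, 10:30–11:30, 13:45–14:00.
Noor → UTC: 02:00–06:00, 07:45–08:00, 08:45–12:00.
Yusuf ∩ Noor: 08:45–10:00, 10:30–11:30.
Windows ≥ 75 min: 08:45–10:00.
Latest start in the last window 08:45–10:00 is 10:00 − 75 min = 08:45.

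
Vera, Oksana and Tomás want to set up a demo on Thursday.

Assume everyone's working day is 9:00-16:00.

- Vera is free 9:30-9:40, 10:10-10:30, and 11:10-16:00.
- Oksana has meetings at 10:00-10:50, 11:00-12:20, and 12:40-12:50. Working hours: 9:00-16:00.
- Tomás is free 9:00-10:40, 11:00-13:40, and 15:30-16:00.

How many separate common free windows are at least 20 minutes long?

3

Oksana free within 09:00–16:00: 09:00–10:00, 10:50–11:00, 12:20–12:40, 12:50–16:00.
Vera ∩ Oksana: 09:30–09:40, 12:20–12:40, 12:50–16:00.
Vera ∩ Oksana ∩ Tomás: 09:30–09:40, 12:20–12:40, 12:50–13:40, 15:30–16:00.
Windows ≥ 20 min: 12:20–12:40, 12:50–13:40, 15:30–16:00.
That's 3 windows.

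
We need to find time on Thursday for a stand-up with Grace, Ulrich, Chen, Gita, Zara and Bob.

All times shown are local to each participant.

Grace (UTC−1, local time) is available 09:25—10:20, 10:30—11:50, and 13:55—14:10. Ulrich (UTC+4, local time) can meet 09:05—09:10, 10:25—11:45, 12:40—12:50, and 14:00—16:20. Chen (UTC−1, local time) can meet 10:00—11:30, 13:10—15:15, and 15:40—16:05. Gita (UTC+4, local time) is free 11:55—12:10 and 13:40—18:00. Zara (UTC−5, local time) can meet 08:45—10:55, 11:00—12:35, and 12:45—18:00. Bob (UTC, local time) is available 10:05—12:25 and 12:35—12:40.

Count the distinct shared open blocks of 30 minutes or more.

Grace → UTC: 10:25–11:20, 11:30–12:50, 14:55–15:10.
Ulrich → UTC: 05:05–05:10, 06:25–07:45, 08:40–08:50, 10:00–12:20.
Chen → UTC: 11:00–12:30, 14:10–16:15, 16:40–17:05.
Gita → UTC: 07:55–08:10, 09:40–14:00.
Zara → UTC: 13:45–15:55, 16:00–17:35, 17:45–23:00.
Bob → UTC: 10:05–12:25, 12:35–12:40.
Grace ∩ Ulrich: 10:25–11:20, 11:30–12:20.
Grace ∩ Ulrich ∩ Chen: 11:00–11:20, 11:30–12:20.
Grace ∩ Ulrich ∩ Chen ∩ Gita: 11:00–11:20, 11:30–12:20.
Grace ∩ Ulrich ∩ Chen ∩ Gita ∩ Zara: (none).
Grace ∩ Ulrich ∩ Chen ∩ Gita ∩ Zara ∩ Bob: (none).
Windows ≥ 30 min: (none).
That's 0 windows.

0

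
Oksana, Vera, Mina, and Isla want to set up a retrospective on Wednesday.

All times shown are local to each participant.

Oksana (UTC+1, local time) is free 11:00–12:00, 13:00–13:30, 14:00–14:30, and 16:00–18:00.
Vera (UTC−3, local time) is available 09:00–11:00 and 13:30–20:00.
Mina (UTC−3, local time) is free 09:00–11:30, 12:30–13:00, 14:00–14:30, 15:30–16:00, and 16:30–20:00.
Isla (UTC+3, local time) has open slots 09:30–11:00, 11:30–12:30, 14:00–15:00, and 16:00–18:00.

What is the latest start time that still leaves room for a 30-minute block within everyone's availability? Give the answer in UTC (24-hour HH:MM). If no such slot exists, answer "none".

13:00

Oksana → UTC: 10:00–11:00, 12:00–12:30, 13:00–13:30, 15:00–17:00.
Vera → UTC: 12:00–14:00, 16:30–23:00.
Mina → UTC: 12:00–14:30, 15:30–16:00, 17:00–17:30, 18:30–19:00, 19:30–23:00.
Isla → UTC: 06:30–08:00, 08:30–09:30, 11:00–12:00, 13:00–15:00.
Oksana ∩ Vera: 12:00–12:30, 13:00–13:30, 16:30–17:00.
Oksana ∩ Vera ∩ Mina: 12:00–12:30, 13:00–13:30.
Oksana ∩ Vera ∩ Mina ∩ Isla: 13:00–13:30.
Windows ≥ 30 min: 13:00–13:30.
Latest start in the last window 13:00–13:30 is 13:30 − 30 min = 13:00.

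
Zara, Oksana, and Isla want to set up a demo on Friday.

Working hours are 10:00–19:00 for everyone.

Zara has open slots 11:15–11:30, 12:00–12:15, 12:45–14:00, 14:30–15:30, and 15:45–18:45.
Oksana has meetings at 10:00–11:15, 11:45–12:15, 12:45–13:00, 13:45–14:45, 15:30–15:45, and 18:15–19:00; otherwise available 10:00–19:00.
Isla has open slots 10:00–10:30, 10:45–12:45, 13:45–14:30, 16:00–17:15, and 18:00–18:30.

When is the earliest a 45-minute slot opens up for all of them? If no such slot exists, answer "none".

Oksana free within 10:00–19:00: 11:15–11:45, 12:15–12:45, 13:00–13:45, 14:45–15:30, 15:45–18:15.
Zara ∩ Oksana: 11:15–11:30, 13:00–13:45, 14:45–15:30, 15:45–18:15.
Zara ∩ Oksana ∩ Isla: 11:15–11:30, 16:00–17:15, 18:00–18:15.
Windows ≥ 45 min: 16:00–17:15.
Earliest such window starts at 16:00.

16:00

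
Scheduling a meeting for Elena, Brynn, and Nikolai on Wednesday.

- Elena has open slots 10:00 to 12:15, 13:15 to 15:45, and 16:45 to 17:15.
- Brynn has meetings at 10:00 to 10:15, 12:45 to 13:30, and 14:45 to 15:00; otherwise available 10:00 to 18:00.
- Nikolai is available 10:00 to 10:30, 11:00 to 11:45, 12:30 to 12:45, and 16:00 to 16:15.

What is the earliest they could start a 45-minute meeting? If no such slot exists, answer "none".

Brynn free within 10:00–18:00: 10:15–12:45, 13:30–14:45, 15:00–18:00.
Elena ∩ Brynn: 10:15–12:15, 13:30–14:45, 15:00–15:45, 16:45–17:15.
Elena ∩ Brynn ∩ Nikolai: 10:15–10:30, 11:00–11:45.
Windows ≥ 45 min: 11:00–11:45.
Earliest such window starts at 11:00.

11:00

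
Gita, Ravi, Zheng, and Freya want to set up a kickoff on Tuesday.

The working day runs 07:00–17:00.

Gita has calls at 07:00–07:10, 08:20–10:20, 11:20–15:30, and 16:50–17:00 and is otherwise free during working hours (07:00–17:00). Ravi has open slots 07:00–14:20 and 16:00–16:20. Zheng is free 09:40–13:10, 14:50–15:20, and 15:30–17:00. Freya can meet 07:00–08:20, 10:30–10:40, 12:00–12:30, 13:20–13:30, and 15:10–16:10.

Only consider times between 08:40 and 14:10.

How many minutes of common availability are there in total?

Gita free within 07:00–17:00: 07:10–08:20, 10:20–11:20, 15:30–16:50.
Gita ∩ Ravi: 07:10–08:20, 10:20–11:20, 16:00–16:20.
Gita ∩ Ravi ∩ Zheng: 10:20–11:20, 16:00–16:20.
Gita ∩ Ravi ∩ Zheng ∩ Freya: 10:30–10:40, 16:00–16:10.
Restricted to 08:40–14:10: 10:30–10:40.
Total common minutes: 10.

10 minutes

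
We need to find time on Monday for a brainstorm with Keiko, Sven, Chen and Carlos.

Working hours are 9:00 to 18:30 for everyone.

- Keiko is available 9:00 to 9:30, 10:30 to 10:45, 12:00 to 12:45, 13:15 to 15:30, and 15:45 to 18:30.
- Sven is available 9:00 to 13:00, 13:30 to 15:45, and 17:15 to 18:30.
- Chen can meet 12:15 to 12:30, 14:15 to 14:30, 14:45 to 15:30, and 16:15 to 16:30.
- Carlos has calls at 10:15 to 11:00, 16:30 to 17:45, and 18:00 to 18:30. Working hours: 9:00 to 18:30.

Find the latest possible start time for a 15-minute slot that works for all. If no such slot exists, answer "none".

Carlos free within 09:00–18:30: 09:00–10:15, 11:00–16:30, 17:45–18:00.
Keiko ∩ Sven: 09:00–09:30, 10:30–10:45, 12:00–12:45, 13:30–15:30, 17:15–18:30.
Keiko ∩ Sven ∩ Chen: 12:15–12:30, 14:15–14:30, 14:45–15:30.
Keiko ∩ Sven ∩ Chen ∩ Carlos: 12:15–12:30, 14:15–14:30, 14:45–15:30.
Windows ≥ 15 min: 12:15–12:30, 14:15–14:30, 14:45–15:30.
Latest start in the last window 14:45–15:30 is 15:30 − 15 min = 15:15.

15:15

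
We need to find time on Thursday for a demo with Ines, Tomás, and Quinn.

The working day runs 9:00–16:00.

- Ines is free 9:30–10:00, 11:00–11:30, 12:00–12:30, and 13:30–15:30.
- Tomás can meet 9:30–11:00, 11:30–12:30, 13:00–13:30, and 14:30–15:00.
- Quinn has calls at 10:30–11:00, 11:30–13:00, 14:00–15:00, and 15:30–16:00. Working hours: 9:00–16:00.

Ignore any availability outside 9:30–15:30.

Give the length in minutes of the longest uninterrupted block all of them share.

Quinn free within 09:00–16:00: 09:00–10:30, 11:00–11:30, 13:00–14:00, 15:00–15:30.
Ines ∩ Tomás: 09:30–10:00, 12:00–12:30, 14:30–15:00.
Ines ∩ Tomás ∩ Quinn: 09:30–10:00.
Restricted to 09:30–15:30: 09:30–10:00.
Single common window of 30 minutes.

30 minutes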